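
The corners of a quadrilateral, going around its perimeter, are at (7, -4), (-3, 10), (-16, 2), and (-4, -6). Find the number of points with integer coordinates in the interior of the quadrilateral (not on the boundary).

Using the shoelace formula, 2A = |[7·10 − (-3)·(-4)] + [(-3)·2 − (-16)·10] + [(-16)·(-6) − (-4)·2] + [(-4)·(-4) − 7·(-6)]| = 374, so the area is 187.
The number of boundary lattice points is Σ gcd(|Δx|,|Δy|) = gcd(10,14) + gcd(13,8) + gcd(12,8) + gcd(11,2) = 2+1+4+1 = 8.
By Pick's theorem A = I + B/2 − 1, so I = 187 − 8/2 + 1 = 184.

184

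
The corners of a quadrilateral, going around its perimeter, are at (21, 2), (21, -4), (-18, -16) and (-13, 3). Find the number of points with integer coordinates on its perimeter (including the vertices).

11

Summing gcd(|Δx|,|Δy|) over the edges gives the boundary count: gcd(0,6) + gcd(39,12) + gcd(5,19) + gcd(34,1) = 6+3+1+1 = 11.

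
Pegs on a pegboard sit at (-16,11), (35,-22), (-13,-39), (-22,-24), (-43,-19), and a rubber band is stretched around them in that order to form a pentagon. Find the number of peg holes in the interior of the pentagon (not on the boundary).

The shoelace formula gives twice the area as |((-16)·(-22) − 35·11) + (35·(-39) − (-13)·(-22)) + ((-13)·(-24) − (-22)·(-39)) + ((-22)·(-19) − (-43)·(-24)) + ((-43)·11 − (-16)·(-19))| = 3621, so the area is 3621/2.
Along each edge there are gcd(|Δx|,|Δy|)+1 lattice points, so counting each shared vertex once the boundary has gcd(51,33) + gcd(48,17) + gcd(9,15) + gcd(21,5) + gcd(27,30) = 3+1+3+1+3 = 11.
By Pick's theorem A = I + B/2 − 1, so I = 3621/2 − 11/2 + 1 = 1806.

1806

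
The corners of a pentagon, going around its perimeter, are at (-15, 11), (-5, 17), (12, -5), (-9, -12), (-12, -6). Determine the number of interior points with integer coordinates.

434

The shoelace formula gives twice the area as |((-15)·17 − (-5)·11) + ((-5)·(-5) − 12·17) + (12·(-12) − (-9)·(-5)) + ((-9)·(-6) − (-12)·(-12)) + ((-12)·11 − (-15)·(-6))| = 880, so the area is 440.
Along each edge there are gcd(|Δx|,|Δy|)+1 lattice points, so counting each shared vertex once the boundary has gcd(10,6) + gcd(17,22) + gcd(21,7) + gcd(3,6) + gcd(3,17) = 2+1+7+3+1 = 14.
By Pick's theorem A = I + B/2 − 1, so I = 440 − 14/2 + 1 = 434.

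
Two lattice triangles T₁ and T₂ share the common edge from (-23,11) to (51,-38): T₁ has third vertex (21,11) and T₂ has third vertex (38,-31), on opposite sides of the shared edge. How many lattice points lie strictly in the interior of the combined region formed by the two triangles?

1115

The union is the simple quadrilateral with vertices (-23,11), (21,11), (51,-38), (38,-31) in order.
Using the shoelace formula, 2A = |[(-23)·11 − 21·11] + [21·(-38) − 51·11] + [51·(-31) − 38·(-38)] + [38·11 − (-23)·(-31)]| = 2275, so the area is 1137.5.
The number of boundary lattice points is Σ gcd(|Δx|,|Δy|) = gcd(44,0) + gcd(30,49) + gcd(13,7) + gcd(61,42) = 44+1+1+1 = 47.
By Pick's theorem I = A − B/2 + 1 = 1137.5 − 47/2 + 1 = 1115.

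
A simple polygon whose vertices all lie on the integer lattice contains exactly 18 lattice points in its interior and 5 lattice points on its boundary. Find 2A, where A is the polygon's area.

By Pick's theorem, A = I + B/2 − 1 = 18 + 5/2 − 1 = 39/2.
Hence 2A = 39.

39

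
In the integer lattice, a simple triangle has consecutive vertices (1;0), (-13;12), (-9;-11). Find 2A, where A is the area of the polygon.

The shoelace formula gives twice the area as |[1·12 − (-13)·0] + [(-13)·(-11) − (-9)·12] + [(-9)·0 − 1·(-11)]| = 274, so the area is 137.

274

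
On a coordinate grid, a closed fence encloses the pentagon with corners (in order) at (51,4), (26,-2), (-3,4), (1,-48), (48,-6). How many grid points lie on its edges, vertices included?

8

Along each edge there are gcd(|Δx|,|Δy|)+1 lattice points, so counting each shared vertex once the boundary has gcd(25,6) + gcd(29,6) + gcd(4,52) + gcd(47,42) + gcd(3,10) = 1+1+4+1+1 = 8.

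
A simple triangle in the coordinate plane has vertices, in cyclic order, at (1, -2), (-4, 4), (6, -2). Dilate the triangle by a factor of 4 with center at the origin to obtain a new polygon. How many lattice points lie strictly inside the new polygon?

225

Using the shoelace formula, 2A = |[1·4 − (-4)·(-2)] + [(-4)·(-2) − 6·4] + [6·(-2) − 1·(-2)]| = 30, so the area is 15.
Summing gcd(|Δx|,|Δy|) over the edges gives the boundary count: gcd(5,6) + gcd(10,6) + gcd(5,0) = 1+2+5 = 8.
Scaling by 4 multiplies the area by 4² = 16 (so the new area is 240) and multiplies the boundary lattice-point count by 4, giving 32.
By Pick's theorem, the interior count of the dilated polygon is 240 − 32/2 + 1 = 225.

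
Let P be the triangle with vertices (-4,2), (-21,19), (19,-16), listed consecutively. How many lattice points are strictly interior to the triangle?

Using the shoelace formula, 2A = |((-4)·19 − (-21)·2) + ((-21)·(-16) − 19·19) + (19·2 − (-4)·(-16))| = 85, so the area is 42.5.
Along each edge there are gcd(|Δx|,|Δy|)+1 lattice points, so counting each shared vertex once the boundary has gcd(17,17) + gcd(40,35) + gcd(23,18) = 17+5+1 = 23.
By Pick's theorem A = I + B/2 − 1, so I = 42.5 − 23/2 + 1 = 32.

32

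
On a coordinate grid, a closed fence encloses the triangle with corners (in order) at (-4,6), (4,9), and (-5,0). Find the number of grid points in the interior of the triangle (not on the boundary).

Using the shoelace formula, 2A = |[(-4)·9 − 4·6] + [4·0 − (-5)·9] + [(-5)·6 − (-4)·0]| = 45, so the area is 45/2.
The number of boundary lattice points is Σ gcd(|Δx|,|Δy|) = gcd(8,3) + gcd(9,9) + gcd(1,6) = 1+9+1 = 11.
By Pick's theorem A = I + B/2 − 1, so I = 45/2 − 11/2 + 1 = 18.

18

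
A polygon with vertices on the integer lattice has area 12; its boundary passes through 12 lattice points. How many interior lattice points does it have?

7

Pick's theorem A = I + B/2 − 1 rearranges to I = A − B/2 + 1 = 12 − 12/2 + 1 = 7.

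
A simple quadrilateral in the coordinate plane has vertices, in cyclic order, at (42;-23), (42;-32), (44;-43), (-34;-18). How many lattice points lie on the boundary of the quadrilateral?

12

Summing gcd(|Δx|,|Δy|) over the edges gives the boundary count: gcd(0,9) + gcd(2,11) + gcd(78,25) + gcd(76,5) = 9+1+1+1 = 12.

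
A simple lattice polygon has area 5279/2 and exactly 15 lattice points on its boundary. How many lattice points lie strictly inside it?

Pick's theorem A = I + B/2 − 1 rearranges to I = A − B/2 + 1 = 5279/2 − 15/2 + 1 = 2633.

2633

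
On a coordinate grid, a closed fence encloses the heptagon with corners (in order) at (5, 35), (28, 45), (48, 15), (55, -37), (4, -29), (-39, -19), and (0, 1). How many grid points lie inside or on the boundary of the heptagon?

The shoelace formula gives twice the area as |(5·45 − 28·35) + (28·15 − 48·45) + (48·(-37) − 55·15) + (55·(-29) − 4·(-37)) + (4·(-19) − (-39)·(-29)) + ((-39)·1 − 0·(-19)) + (0·35 − 5·1)| = 7794, so the area is 3897.
Summing gcd(|Δx|,|Δy|) over the edges gives the boundary count: gcd(23,10) + gcd(20,30) + gcd(7,52) + gcd(51,8) + gcd(43,10) + gcd(39,20) + gcd(5,34) = 1+10+1+1+1+1+1 = 16.
Pick's theorem gives I = A − B/2 + 1 = 3897 − 16/2 + 1 = 3890, so the closed region contains I + B = 3890 + 16 = 3906 lattice points.

3906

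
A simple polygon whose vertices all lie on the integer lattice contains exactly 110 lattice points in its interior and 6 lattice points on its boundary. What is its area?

Pick's theorem states A = I + B/2 − 1, so A = 110 + 6/2 − 1 = 112.

112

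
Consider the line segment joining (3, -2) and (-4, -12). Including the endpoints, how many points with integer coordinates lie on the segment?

2

The number of lattice points on a segment between lattice points is gcd(|Δx|,|Δy|) + 1 = gcd(7,10) + 1 = 1 + 1 = 2.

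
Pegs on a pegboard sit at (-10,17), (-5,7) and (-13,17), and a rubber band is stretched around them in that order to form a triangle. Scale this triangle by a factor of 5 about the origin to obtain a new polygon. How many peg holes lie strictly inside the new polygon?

By the shoelace formula, twice the signed area is |((-10)·7 − (-5)·17) + ((-5)·17 − (-13)·7) + ((-13)·17 − (-10)·17)| = 30, so the area is 15.
The number of boundary lattice points is Σ gcd(|Δx|,|Δy|) = gcd(5,10) + gcd(8,10) + gcd(3,0) = 5+2+3 = 10.
Scaling by 5 multiplies the area by 5² = 25 (so the new area is 375) and multiplies the boundary lattice-point count by 5, giving 50.
By Pick's theorem, the interior count of the dilated polygon is 375 − 50/2 + 1 = 351.

351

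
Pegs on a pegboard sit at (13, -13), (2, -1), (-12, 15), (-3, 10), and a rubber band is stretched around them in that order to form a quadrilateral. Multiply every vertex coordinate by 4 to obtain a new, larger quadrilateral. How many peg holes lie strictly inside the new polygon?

Using the shoelace formula, 2A = |(13·(-1) − 2·(-13)) + (2·15 − (-12)·(-1)) + ((-12)·10 − (-3)·15) + ((-3)·(-13) − 13·10)| = 135, so the area is 135/2.
Along each edge there are gcd(|Δx|,|Δy|)+1 lattice points, so counting each shared vertex once the boundary has gcd(11,12) + gcd(14,16) + gcd(9,5) + gcd(16,23) = 1+2+1+1 = 5.
Scaling by 4 multiplies the area by 4² = 16 (so the new area is 1080) and multiplies the boundary lattice-point count by 4, giving 20.
By Pick's theorem, the interior count of the dilated polygon is 1080 − 20/2 + 1 = 1071.

1071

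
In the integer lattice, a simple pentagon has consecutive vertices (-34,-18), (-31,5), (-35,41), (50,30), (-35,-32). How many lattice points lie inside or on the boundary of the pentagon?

2971

Using the shoelace formula, 2A = |((-34)·5 − (-31)·(-18)) + ((-31)·41 − (-35)·5) + ((-35)·30 − 50·41) + (50·(-32) − (-35)·30) + ((-35)·(-18) − (-34)·(-32))| = 5932, so the area is 2966.
Summing gcd(|Δx|,|Δy|) over the edges gives the boundary count: gcd(3,23) + gcd(4,36) + gcd(85,11) + gcd(85,62) + gcd(1,14) = 1+4+1+1+1 = 8.
Pick's theorem gives I = A − B/2 + 1 = 2966 − 8/2 + 1 = 2963, so the closed region contains I + B = 2963 + 8 = 2971 lattice points.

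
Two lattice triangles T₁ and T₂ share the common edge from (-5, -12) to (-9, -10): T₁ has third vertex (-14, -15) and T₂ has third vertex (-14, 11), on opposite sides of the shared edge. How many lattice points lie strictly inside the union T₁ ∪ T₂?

48

The union is the simple quadrilateral with vertices (-5, -12), (-14, -15), (-9, -10), (-14, 11) in order.
Using the shoelace formula, 2A = |[(-5)·(-15) − (-14)·(-12)] + [(-14)·(-10) − (-9)·(-15)] + [(-9)·11 − (-14)·(-10)] + [(-14)·(-12) − (-5)·11]| = 104, so the area is 52.
Along each edge there are gcd(|Δx|,|Δy|)+1 lattice points, so counting each shared vertex once the boundary has gcd(9,3) + gcd(5,5) + gcd(5,21) + gcd(9,23) = 3+5+1+1 = 10.
By Pick's theorem I = A − B/2 + 1 = 52 − 10/2 + 1 = 48.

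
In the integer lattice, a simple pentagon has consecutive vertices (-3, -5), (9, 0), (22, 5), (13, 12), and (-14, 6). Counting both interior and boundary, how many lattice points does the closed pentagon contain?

321

The shoelace formula gives twice the area as |((-3)·0 − 9·(-5)) + (9·5 − 22·0) + (22·12 − 13·5) + (13·6 − (-14)·12) + ((-14)·(-5) − (-3)·6)| = 623, so the area is 311.5.
Along each edge there are gcd(|Δx|,|Δy|)+1 lattice points, so counting each shared vertex once the boundary has gcd(12,5) + gcd(13,5) + gcd(9,7) + gcd(27,6) + gcd(11,11) = 1+1+1+3+11 = 17.
Pick's theorem gives I = A − B/2 + 1 = 311.5 − 17/2 + 1 = 304, so the closed region contains I + B = 304 + 17 = 321 lattice points.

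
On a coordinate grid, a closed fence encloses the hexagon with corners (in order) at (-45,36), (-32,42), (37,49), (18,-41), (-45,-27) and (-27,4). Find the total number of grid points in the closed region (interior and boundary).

5153

Using the shoelace formula, 2A = |((-45)·42 − (-32)·36) + ((-32)·49 − 37·42) + (37·(-41) − 18·49) + (18·(-27) − (-45)·(-41)) + ((-45)·4 − (-27)·(-27)) + ((-27)·36 − (-45)·4)| = 10291, so the area is 10291/2.
Summing gcd(|Δx|,|Δy|) over the edges gives the boundary count: gcd(13,6) + gcd(69,7) + gcd(19,90) + gcd(63,14) + gcd(18,31) + gcd(18,32) = 1+1+1+7+1+2 = 13.
Pick's theorem gives I = A − B/2 + 1 = 10291/2 − 13/2 + 1 = 5140, so the closed region contains I + B = 5140 + 13 = 5153 lattice points.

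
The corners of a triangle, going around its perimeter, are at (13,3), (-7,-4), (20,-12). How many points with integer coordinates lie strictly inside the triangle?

174

By the shoelace formula, twice the signed area is |(13·(-4) − (-7)·3) + ((-7)·(-12) − 20·(-4)) + (20·3 − 13·(-12))| = 349, so the area is 174.5.
Summing gcd(|Δx|,|Δy|) over the edges gives the boundary count: gcd(20,7) + gcd(27,8) + gcd(7,15) = 1+1+1 = 3.
Pick's theorem gives I = A − B/2 + 1 = 174.5 − 3/2 + 1 = 174.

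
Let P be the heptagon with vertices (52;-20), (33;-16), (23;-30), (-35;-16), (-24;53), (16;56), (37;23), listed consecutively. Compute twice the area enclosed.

10283

By the shoelace formula, twice the signed area is |(52·(-16) − 33·(-20)) + (33·(-30) − 23·(-16)) + (23·(-16) − (-35)·(-30)) + ((-35)·53 − (-24)·(-16)) + ((-24)·56 − 16·53) + (16·23 − 37·56) + (37·(-20) − 52·23)| = 10283, so the area is 5141.5.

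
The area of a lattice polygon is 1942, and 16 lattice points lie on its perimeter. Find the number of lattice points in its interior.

1935

Pick's theorem A = I + B/2 − 1 rearranges to I = A − B/2 + 1 = 1942 − 16/2 + 1 = 1935.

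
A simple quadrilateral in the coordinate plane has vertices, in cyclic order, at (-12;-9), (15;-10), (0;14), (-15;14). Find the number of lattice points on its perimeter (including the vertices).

20

Along each edge there are gcd(|Δx|,|Δy|)+1 lattice points, so counting each shared vertex once the boundary has gcd(27,1) + gcd(15,24) + gcd(15,0) + gcd(3,23) = 1+3+15+1 = 20.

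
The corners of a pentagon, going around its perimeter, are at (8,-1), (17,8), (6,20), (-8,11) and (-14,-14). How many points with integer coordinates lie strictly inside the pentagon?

490

By the shoelace formula, twice the signed area is |[8·8 − 17·(-1)] + [17·20 − 6·8] + [6·11 − (-8)·20] + [(-8)·(-14) − (-14)·11] + [(-14)·(-1) − 8·(-14)]| = 991, so the area is 991/2.
The number of boundary lattice points is Σ gcd(|Δx|,|Δy|) = gcd(9,9) + gcd(11,12) + gcd(14,9) + gcd(6,25) + gcd(22,13) = 9+1+1+1+1 = 13.
Pick's theorem gives I = A − B/2 + 1 = 991/2 − 13/2 + 1 = 490.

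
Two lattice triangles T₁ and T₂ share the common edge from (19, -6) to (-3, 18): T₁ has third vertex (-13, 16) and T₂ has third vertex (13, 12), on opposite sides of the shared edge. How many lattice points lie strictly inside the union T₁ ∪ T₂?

The union is the simple quadrilateral with vertices (19, -6), (-13, 16), (-3, 18), (13, 12) in order.
Using the shoelace formula, 2A = |[19·16 − (-13)·(-6)] + [(-13)·18 − (-3)·16] + [(-3)·12 − 13·18] + [13·(-6) − 19·12]| = 536, so the area is 268.
Along each edge there are gcd(|Δx|,|Δy|)+1 lattice points, so counting each shared vertex once the boundary has gcd(32,22) + gcd(10,2) + gcd(16,6) + gcd(6,18) = 2+2+2+6 = 12.
By Pick's theorem I = A − B/2 + 1 = 268 − 12/2 + 1 = 263.

263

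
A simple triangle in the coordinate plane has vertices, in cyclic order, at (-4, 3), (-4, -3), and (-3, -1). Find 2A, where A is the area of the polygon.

The shoelace formula gives twice the area as |((-4)·(-3) − (-4)·3) + ((-4)·(-1) − (-3)·(-3)) + ((-3)·3 − (-4)·(-1))| = 6, so the area is 3.

6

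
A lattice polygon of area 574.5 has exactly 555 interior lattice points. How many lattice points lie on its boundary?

Pick's theorem gives A = I + B/2 − 1, so B = 2(A − I + 1) = 2(574.5 − 555 + 1) = 41.

41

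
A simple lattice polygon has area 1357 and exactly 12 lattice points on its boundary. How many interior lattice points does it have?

From Pick's theorem, I = A − B/2 + 1 = 1357 − 12/2 + 1 = 1352.

1352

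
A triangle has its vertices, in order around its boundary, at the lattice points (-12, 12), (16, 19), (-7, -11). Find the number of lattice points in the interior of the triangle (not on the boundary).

336

By the shoelace formula, twice the signed area is |((-12)·19 − 16·12) + (16·(-11) − (-7)·19) + ((-7)·12 − (-12)·(-11))| = 679, so the area is 339.5.
Along each edge there are gcd(|Δx|,|Δy|)+1 lattice points, so counting each shared vertex once the boundary has gcd(28,7) + gcd(23,30) + gcd(5,23) = 7+1+1 = 9.
By Pick's theorem A = I + B/2 − 1, so I = 339.5 − 9/2 + 1 = 336.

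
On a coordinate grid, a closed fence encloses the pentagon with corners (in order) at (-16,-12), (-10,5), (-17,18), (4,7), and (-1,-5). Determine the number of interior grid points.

282

Using the shoelace formula, 2A = |[(-16)·5 − (-10)·(-12)] + [(-10)·18 − (-17)·5] + [(-17)·7 − 4·18] + [4·(-5) − (-1)·7] + [(-1)·(-12) − (-16)·(-5)]| = 567, so the area is 567/2.
Along each edge there are gcd(|Δx|,|Δy|)+1 lattice points, so counting each shared vertex once the boundary has gcd(6,17) + gcd(7,13) + gcd(21,11) + gcd(5,12) + gcd(15,7) = 1+1+1+1+1 = 5.
Pick's theorem gives I = A − B/2 + 1 = 567/2 − 5/2 + 1 = 282.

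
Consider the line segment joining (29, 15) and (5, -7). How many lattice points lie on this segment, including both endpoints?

3

The number of lattice points on a segment between lattice points is gcd(|Δx|,|Δy|) + 1 = gcd(24,22) + 1 = 2 + 1 = 3.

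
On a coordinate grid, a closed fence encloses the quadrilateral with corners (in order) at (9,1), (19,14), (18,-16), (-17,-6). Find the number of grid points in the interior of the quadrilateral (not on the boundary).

By the shoelace formula, twice the signed area is |(9·14 − 19·1) + (19·(-16) − 18·14) + (18·(-6) − (-17)·(-16)) + ((-17)·1 − 9·(-6))| = 792, so the area is 396.
The number of boundary lattice points is Σ gcd(|Δx|,|Δy|) = gcd(10,13) + gcd(1,30) + gcd(35,10) + gcd(26,7) = 1+1+5+1 = 8.
By Pick's theorem A = I + B/2 − 1, so I = 396 − 8/2 + 1 = 393.

393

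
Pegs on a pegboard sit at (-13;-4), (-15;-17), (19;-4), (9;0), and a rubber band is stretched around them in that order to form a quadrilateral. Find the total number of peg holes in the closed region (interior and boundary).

276

Using the shoelace formula, 2A = |[(-13)·(-17) − (-15)·(-4)] + [(-15)·(-4) − 19·(-17)] + [19·0 − 9·(-4)] + [9·(-4) − (-13)·0]| = 544, so the area is 272.
Summing gcd(|Δx|,|Δy|) over the edges gives the boundary count: gcd(2,13) + gcd(34,13) + gcd(10,4) + gcd(22,4) = 1+1+2+2 = 6.
Pick's theorem gives I = A − B/2 + 1 = 272 − 6/2 + 1 = 270, so the closed region contains I + B = 270 + 6 = 276 lattice points.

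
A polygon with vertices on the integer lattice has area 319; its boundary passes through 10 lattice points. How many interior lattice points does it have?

Pick's theorem A = I + B/2 − 1 rearranges to I = A − B/2 + 1 = 319 − 10/2 + 1 = 315.

315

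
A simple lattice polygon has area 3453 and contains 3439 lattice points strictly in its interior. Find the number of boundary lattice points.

30

Pick's theorem gives A = I + B/2 − 1, so B = 2(A − I + 1) = 2(3453 − 3439 + 1) = 30.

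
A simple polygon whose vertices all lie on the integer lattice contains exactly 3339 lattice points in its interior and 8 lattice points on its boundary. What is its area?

3342

By Pick's theorem, A = I + B/2 − 1 = 3339 + 8/2 − 1 = 3342.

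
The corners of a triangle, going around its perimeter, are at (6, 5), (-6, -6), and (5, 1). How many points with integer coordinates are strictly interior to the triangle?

18

The shoelace formula gives twice the area as |[6·(-6) − (-6)·5] + [(-6)·1 − 5·(-6)] + [5·5 − 6·1]| = 37, so the area is 37/2.
The number of boundary lattice points is Σ gcd(|Δx|,|Δy|) = gcd(12,11) + gcd(11,7) + gcd(1,4) = 1+1+1 = 3.
By Pick's theorem A = I + B/2 − 1, so I = 37/2 − 3/2 + 1 = 18.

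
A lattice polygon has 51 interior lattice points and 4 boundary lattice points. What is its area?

52

Pick's theorem states A = I + B/2 − 1, so A = 51 + 4/2 − 1 = 52.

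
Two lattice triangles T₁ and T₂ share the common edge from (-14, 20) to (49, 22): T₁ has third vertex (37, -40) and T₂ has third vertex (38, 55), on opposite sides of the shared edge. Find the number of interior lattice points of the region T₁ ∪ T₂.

2984

The union is the simple quadrilateral with vertices (-14, 20), (37, -40), (49, 22), (38, 55) in order.
By the shoelace formula, twice the signed area is |((-14)·(-40) − 37·20) + (37·22 − 49·(-40)) + (49·55 − 38·22) + (38·20 − (-14)·55)| = 5983, so the area is 2991.5.
Summing gcd(|Δx|,|Δy|) over the edges gives the boundary count: gcd(51,60) + gcd(12,62) + gcd(11,33) + gcd(52,35) = 3+2+11+1 = 17.
By Pick's theorem I = A − B/2 + 1 = 2991.5 − 17/2 + 1 = 2984.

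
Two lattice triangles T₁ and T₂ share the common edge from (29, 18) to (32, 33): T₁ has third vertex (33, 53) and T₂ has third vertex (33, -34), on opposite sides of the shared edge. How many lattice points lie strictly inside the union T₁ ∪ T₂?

128

The union is the simple quadrilateral with vertices (29, 18), (33, 53), (32, 33), (33, -34) in order.
The shoelace formula gives twice the area as |(29·53 − 33·18) + (33·33 − 32·53) + (32·(-34) − 33·33) + (33·18 − 29·(-34))| = 261, so the area is 130.5.
Summing gcd(|Δx|,|Δy|) over the edges gives the boundary count: gcd(4,35) + gcd(1,20) + gcd(1,67) + gcd(4,52) = 1+1+1+4 = 7.
By Pick's theorem I = A − B/2 + 1 = 130.5 − 7/2 + 1 = 128.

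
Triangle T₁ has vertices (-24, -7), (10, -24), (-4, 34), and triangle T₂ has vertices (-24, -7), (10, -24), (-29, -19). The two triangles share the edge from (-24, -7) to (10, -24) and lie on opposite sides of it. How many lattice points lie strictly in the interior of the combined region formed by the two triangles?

1112

The union is the simple quadrilateral with vertices (-24, -7), (-4, 34), (10, -24), (-29, -19) in order.
The shoelace formula gives twice the area as |((-24)·34 − (-4)·(-7)) + ((-4)·(-24) − 10·34) + (10·(-19) − (-29)·(-24)) + ((-29)·(-7) − (-24)·(-19))| = 2227, so the area is 2227/2.
Along each edge there are gcd(|Δx|,|Δy|)+1 lattice points, so counting each shared vertex once the boundary has gcd(20,41) + gcd(14,58) + gcd(39,5) + gcd(5,12) = 1+2+1+1 = 5.
By Pick's theorem I = A − B/2 + 1 = 2227/2 − 5/2 + 1 = 1112.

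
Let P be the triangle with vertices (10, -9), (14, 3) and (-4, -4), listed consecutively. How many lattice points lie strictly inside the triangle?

The shoelace formula gives twice the area as |(10·3 − 14·(-9)) + (14·(-4) − (-4)·3) + ((-4)·(-9) − 10·(-4))| = 188, so the area is 94.
Summing gcd(|Δx|,|Δy|) over the edges gives the boundary count: gcd(4,12) + gcd(18,7) + gcd(14,5) = 4+1+1 = 6.
By Pick's theorem A = I + B/2 − 1, so I = 94 − 6/2 + 1 = 92.

92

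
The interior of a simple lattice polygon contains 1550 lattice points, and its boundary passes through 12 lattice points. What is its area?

1555

By Pick's theorem, A = I + B/2 − 1 = 1550 + 12/2 − 1 = 1555.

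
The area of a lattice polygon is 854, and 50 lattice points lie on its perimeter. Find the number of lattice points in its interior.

830

Pick's theorem A = I + B/2 − 1 rearranges to I = A − B/2 + 1 = 854 − 50/2 + 1 = 830.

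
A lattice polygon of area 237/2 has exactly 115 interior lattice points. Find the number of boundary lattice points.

9

Pick's theorem gives A = I + B/2 − 1, so B = 2(A − I + 1) = 2(237/2 − 115 + 1) = 9.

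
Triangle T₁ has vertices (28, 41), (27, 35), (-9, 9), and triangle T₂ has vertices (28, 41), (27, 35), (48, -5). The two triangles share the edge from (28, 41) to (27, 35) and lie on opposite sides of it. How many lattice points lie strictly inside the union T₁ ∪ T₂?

The union is the simple quadrilateral with vertices (28, 41), (-9, 9), (27, 35), (48, -5) in order.
The shoelace formula gives twice the area as |[28·9 − (-9)·41] + [(-9)·35 − 27·9] + [27·(-5) − 48·35] + [48·41 − 28·(-5)]| = 356, so the area is 178.
Along each edge there are gcd(|Δx|,|Δy|)+1 lattice points, so counting each shared vertex once the boundary has gcd(37,32) + gcd(36,26) + gcd(21,40) + gcd(20,46) = 1+2+1+2 = 6.
By Pick's theorem I = A − B/2 + 1 = 178 − 6/2 + 1 = 176.

176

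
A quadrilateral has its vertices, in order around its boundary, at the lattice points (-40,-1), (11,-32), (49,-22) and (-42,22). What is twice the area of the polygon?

3693

The shoelace formula gives twice the area as |((-40)·(-32) − 11·(-1)) + (11·(-22) − 49·(-32)) + (49·22 − (-42)·(-22)) + ((-42)·(-1) − (-40)·22)| = 3693, so the area is 1846.5.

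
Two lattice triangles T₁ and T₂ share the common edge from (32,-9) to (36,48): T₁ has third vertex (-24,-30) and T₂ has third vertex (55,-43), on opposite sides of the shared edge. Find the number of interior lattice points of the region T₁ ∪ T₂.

The union is the simple quadrilateral with vertices (32,-9), (-24,-30), (36,48), (55,-43) in order.
By the shoelace formula, twice the signed area is |[32·(-30) − (-24)·(-9)] + [(-24)·48 − 36·(-30)] + [36·(-43) − 55·48] + [55·(-9) − 32·(-43)]| = 4555, so the area is 4555/2.
Along each edge there are gcd(|Δx|,|Δy|)+1 lattice points, so counting each shared vertex once the boundary has gcd(56,21) + gcd(60,78) + gcd(19,91) + gcd(23,34) = 7+6+1+1 = 15.
By Pick's theorem I = A − B/2 + 1 = 4555/2 − 15/2 + 1 = 2271.

2271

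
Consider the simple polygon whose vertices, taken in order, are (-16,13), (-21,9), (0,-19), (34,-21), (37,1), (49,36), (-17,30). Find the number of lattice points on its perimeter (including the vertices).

19

The number of boundary lattice points is Σ gcd(|Δx|,|Δy|) = gcd(5,4) + gcd(21,28) + gcd(34,2) + gcd(3,22) + gcd(12,35) + gcd(66,6) + gcd(1,17) = 1+7+2+1+1+6+1 = 19.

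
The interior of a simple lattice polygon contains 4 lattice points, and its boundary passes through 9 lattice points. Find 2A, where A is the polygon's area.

15

By Pick's theorem, A = I + B/2 − 1 = 4 + 9/2 − 1 = 15/2.
Hence 2A = 15.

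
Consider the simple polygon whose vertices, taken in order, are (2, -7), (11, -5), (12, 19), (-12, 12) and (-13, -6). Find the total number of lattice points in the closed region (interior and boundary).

By the shoelace formula, twice the signed area is |(2·(-5) − 11·(-7)) + (11·19 − 12·(-5)) + (12·12 − (-12)·19) + ((-12)·(-6) − (-13)·12) + ((-13)·(-7) − 2·(-6))| = 1039, so the area is 519.5.
Along each edge there are gcd(|Δx|,|Δy|)+1 lattice points, so counting each shared vertex once the boundary has gcd(9,2) + gcd(1,24) + gcd(24,7) + gcd(1,18) + gcd(15,1) = 1+1+1+1+1 = 5.
Pick's theorem gives I = A − B/2 + 1 = 519.5 − 5/2 + 1 = 518, so the closed region contains I + B = 518 + 5 = 523 lattice points.

523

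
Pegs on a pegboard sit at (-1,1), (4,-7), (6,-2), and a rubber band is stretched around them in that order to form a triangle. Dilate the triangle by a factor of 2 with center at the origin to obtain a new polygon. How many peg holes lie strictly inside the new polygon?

80

Using the shoelace formula, 2A = |[(-1)·(-7) − 4·1] + [4·(-2) − 6·(-7)] + [6·1 − (-1)·(-2)]| = 41, so the area is 20.5.
Summing gcd(|Δx|,|Δy|) over the edges gives the boundary count: gcd(5,8) + gcd(2,5) + gcd(7,3) = 1+1+1 = 3.
Scaling by 2 multiplies the area by 2² = 4 (so the new area is 82) and multiplies the boundary lattice-point count by 2, giving 6.
By Pick's theorem, the interior count of the dilated polygon is 82 − 6/2 + 1 = 80.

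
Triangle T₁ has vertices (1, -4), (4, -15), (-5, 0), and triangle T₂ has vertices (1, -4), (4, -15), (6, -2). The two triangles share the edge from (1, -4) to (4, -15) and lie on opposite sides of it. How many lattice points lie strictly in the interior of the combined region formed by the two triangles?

The union is the simple quadrilateral with vertices (1, -4), (-5, 0), (4, -15), (6, -2) in order.
The shoelace formula gives twice the area as |(1·0 − (-5)·(-4)) + ((-5)·(-15) − 4·0) + (4·(-2) − 6·(-15)) + (6·(-4) − 1·(-2))| = 115, so the area is 57.5.
The number of boundary lattice points is Σ gcd(|Δx|,|Δy|) = gcd(6,4) + gcd(9,15) + gcd(2,13) + gcd(5,2) = 2+3+1+1 = 7.
By Pick's theorem I = A − B/2 + 1 = 57.5 − 7/2 + 1 = 55.

55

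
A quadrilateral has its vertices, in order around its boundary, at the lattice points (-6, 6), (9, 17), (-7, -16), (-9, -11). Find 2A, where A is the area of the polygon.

368

By the shoelace formula, twice the signed area is |((-6)·17 − 9·6) + (9·(-16) − (-7)·17) + ((-7)·(-11) − (-9)·(-16)) + ((-9)·6 − (-6)·(-11))| = 368, so the area is 184.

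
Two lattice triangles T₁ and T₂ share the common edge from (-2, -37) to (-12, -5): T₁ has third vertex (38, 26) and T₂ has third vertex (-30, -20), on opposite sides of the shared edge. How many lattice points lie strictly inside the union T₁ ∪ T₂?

1316

The union is the simple quadrilateral with vertices (-2, -37), (38, 26), (-12, -5), (-30, -20) in order.
The shoelace formula gives twice the area as |((-2)·26 − 38·(-37)) + (38·(-5) − (-12)·26) + ((-12)·(-20) − (-30)·(-5)) + ((-30)·(-37) − (-2)·(-20))| = 2636, so the area is 1318.
The number of boundary lattice points is Σ gcd(|Δx|,|Δy|) = gcd(40,63) + gcd(50,31) + gcd(18,15) + gcd(28,17) = 1+1+3+1 = 6.
By Pick's theorem I = A − B/2 + 1 = 1318 − 6/2 + 1 = 1316.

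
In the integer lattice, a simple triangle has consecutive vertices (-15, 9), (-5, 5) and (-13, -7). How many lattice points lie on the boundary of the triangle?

Along each edge there are gcd(|Δx|,|Δy|)+1 lattice points, so counting each shared vertex once the boundary has gcd(10,4) + gcd(8,12) + gcd(2,16) = 2+4+2 = 8.

8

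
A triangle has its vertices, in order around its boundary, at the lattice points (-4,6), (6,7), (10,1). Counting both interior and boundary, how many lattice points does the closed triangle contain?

Using the shoelace formula, 2A = |[(-4)·7 − 6·6] + [6·1 − 10·7] + [10·6 − (-4)·1]| = 64, so the area is 32.
Summing gcd(|Δx|,|Δy|) over the edges gives the boundary count: gcd(10,1) + gcd(4,6) + gcd(14,5) = 1+2+1 = 4.
Pick's theorem gives I = A − B/2 + 1 = 32 − 4/2 + 1 = 31, so the closed region contains I + B = 31 + 4 = 35 lattice points.

35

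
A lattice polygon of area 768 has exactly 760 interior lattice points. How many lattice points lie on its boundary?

Pick's theorem gives A = I + B/2 − 1, so B = 2(A − I + 1) = 2(768 − 760 + 1) = 18.

18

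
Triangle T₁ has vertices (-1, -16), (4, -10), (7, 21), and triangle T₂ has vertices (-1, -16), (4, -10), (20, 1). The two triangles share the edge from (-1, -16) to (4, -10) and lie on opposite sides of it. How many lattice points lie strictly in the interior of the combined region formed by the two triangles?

88

The union is the simple quadrilateral with vertices (-1, -16), (7, 21), (4, -10), (20, 1) in order.
The shoelace formula gives twice the area as |((-1)·21 − 7·(-16)) + (7·(-10) − 4·21) + (4·1 − 20·(-10)) + (20·(-16) − (-1)·1)| = 178, so the area is 89.
The number of boundary lattice points is Σ gcd(|Δx|,|Δy|) = gcd(8,37) + gcd(3,31) + gcd(16,11) + gcd(21,17) = 1+1+1+1 = 4.
By Pick's theorem I = A − B/2 + 1 = 89 − 4/2 + 1 = 88.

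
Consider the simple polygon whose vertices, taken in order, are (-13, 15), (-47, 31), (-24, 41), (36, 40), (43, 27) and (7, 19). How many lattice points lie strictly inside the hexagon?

1537

By the shoelace formula, twice the signed area is |((-13)·31 − (-47)·15) + ((-47)·41 − (-24)·31) + ((-24)·40 − 36·41) + (36·27 − 43·40) + (43·19 − 7·27) + (7·15 − (-13)·19)| = 3085, so the area is 1542.5.
Summing gcd(|Δx|,|Δy|) over the edges gives the boundary count: gcd(34,16) + gcd(23,10) + gcd(60,1) + gcd(7,13) + gcd(36,8) + gcd(20,4) = 2+1+1+1+4+4 = 13.
By Pick's theorem A = I + B/2 − 1, so I = 1542.5 − 13/2 + 1 = 1537.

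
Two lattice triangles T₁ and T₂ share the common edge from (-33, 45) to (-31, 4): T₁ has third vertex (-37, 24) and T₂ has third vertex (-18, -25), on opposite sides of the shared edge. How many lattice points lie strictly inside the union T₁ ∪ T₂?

The union is the simple quadrilateral with vertices (-33, 45), (-37, 24), (-31, 4), (-18, -25) in order.
By the shoelace formula, twice the signed area is |((-33)·24 − (-37)·45) + ((-37)·4 − (-31)·24) + ((-31)·(-25) − (-18)·4) + ((-18)·45 − (-33)·(-25))| = 681, so the area is 340.5.
Summing gcd(|Δx|,|Δy|) over the edges gives the boundary count: gcd(4,21) + gcd(6,20) + gcd(13,29) + gcd(15,70) = 1+2+1+5 = 9.
By Pick's theorem I = A − B/2 + 1 = 340.5 − 9/2 + 1 = 337.

337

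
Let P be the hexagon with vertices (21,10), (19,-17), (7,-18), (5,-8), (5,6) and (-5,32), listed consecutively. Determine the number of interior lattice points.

589

Using the shoelace formula, 2A = |(21·(-17) − 19·10) + (19·(-18) − 7·(-17)) + (7·(-8) − 5·(-18)) + (5·6 − 5·(-8)) + (5·32 − (-5)·6) + ((-5)·10 − 21·32)| = 1198, so the area is 599.
Along each edge there are gcd(|Δx|,|Δy|)+1 lattice points, so counting each shared vertex once the boundary has gcd(2,27) + gcd(12,1) + gcd(2,10) + gcd(0,14) + gcd(10,26) + gcd(26,22) = 1+1+2+14+2+2 = 22.
By Pick's theorem A = I + B/2 − 1, so I = 599 − 22/2 + 1 = 589.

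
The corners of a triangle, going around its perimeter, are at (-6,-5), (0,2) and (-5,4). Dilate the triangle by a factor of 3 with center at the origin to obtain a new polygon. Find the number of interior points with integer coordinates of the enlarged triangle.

Using the shoelace formula, 2A = |[(-6)·2 − 0·(-5)] + [0·4 − (-5)·2] + [(-5)·(-5) − (-6)·4]| = 47, so the area is 23.5.
Summing gcd(|Δx|,|Δy|) over the edges gives the boundary count: gcd(6,7) + gcd(5,2) + gcd(1,9) = 1+1+1 = 3.
Scaling by 3 multiplies the area by 3² = 9 (so the new area is 211.5) and multiplies the boundary lattice-point count by 3, giving 9.
By Pick's theorem, the interior count of the dilated polygon is 211.5 − 9/2 + 1 = 208.

208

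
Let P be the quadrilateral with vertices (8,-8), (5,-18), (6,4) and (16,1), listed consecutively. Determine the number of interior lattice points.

84

Using the shoelace formula, 2A = |[8·(-18) − 5·(-8)] + [5·4 − 6·(-18)] + [6·1 − 16·4] + [16·(-8) − 8·1]| = 170, so the area is 85.
The number of boundary lattice points is Σ gcd(|Δx|,|Δy|) = gcd(3,10) + gcd(1,22) + gcd(10,3) + gcd(8,9) = 1+1+1+1 = 4.
Pick's theorem gives I = A − B/2 + 1 = 85 − 4/2 + 1 = 84.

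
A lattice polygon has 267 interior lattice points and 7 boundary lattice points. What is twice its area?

539

Pick's theorem states A = I + B/2 − 1, so A = 267 + 7/2 − 1 = 539/2.
Hence 2A = 539.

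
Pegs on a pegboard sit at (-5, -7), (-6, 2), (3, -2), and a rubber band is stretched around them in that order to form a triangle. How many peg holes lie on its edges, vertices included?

3

Summing gcd(|Δx|,|Δy|) over the edges gives the boundary count: gcd(1,9) + gcd(9,4) + gcd(8,5) = 1+1+1 = 3.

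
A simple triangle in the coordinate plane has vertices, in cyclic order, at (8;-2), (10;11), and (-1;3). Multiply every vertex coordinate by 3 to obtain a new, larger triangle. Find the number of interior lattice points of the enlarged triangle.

Using the shoelace formula, 2A = |[8·11 − 10·(-2)] + [10·3 − (-1)·11] + [(-1)·(-2) − 8·3]| = 127, so the area is 63.5.
Along each edge there are gcd(|Δx|,|Δy|)+1 lattice points, so counting each shared vertex once the boundary has gcd(2,13) + gcd(11,8) + gcd(9,5) = 1+1+1 = 3.
Scaling by 3 multiplies the area by 3² = 9 (so the new area is 1143/2) and multiplies the boundary lattice-point count by 3, giving 9.
By Pick's theorem, the interior count of the dilated polygon is 1143/2 − 9/2 + 1 = 568.

568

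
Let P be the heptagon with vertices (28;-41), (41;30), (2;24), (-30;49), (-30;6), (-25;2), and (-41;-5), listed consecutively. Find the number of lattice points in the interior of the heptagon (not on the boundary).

3810

Using the shoelace formula, 2A = |(28·30 − 41·(-41)) + (41·24 − 2·30) + (2·49 − (-30)·24) + ((-30)·6 − (-30)·49) + ((-30)·2 − (-25)·6) + ((-25)·(-5) − (-41)·2) + ((-41)·(-41) − 28·(-5))| = 7671, so the area is 3835.5.
Summing gcd(|Δx|,|Δy|) over the edges gives the boundary count: gcd(13,71) + gcd(39,6) + gcd(32,25) + gcd(0,43) + gcd(5,4) + gcd(16,7) + gcd(69,36) = 1+3+1+43+1+1+3 = 53.
By Pick's theorem A = I + B/2 − 1, so I = 3835.5 − 53/2 + 1 = 3810.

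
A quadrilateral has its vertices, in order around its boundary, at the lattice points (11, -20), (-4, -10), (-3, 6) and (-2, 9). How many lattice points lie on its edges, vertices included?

8

Summing gcd(|Δx|,|Δy|) over the edges gives the boundary count: gcd(15,10) + gcd(1,16) + gcd(1,3) + gcd(13,29) = 5+1+1+1 = 8.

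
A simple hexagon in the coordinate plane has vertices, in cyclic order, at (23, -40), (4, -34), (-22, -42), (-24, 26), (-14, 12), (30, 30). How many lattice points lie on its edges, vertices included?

16

Along each edge there are gcd(|Δx|,|Δy|)+1 lattice points, so counting each shared vertex once the boundary has gcd(19,6) + gcd(26,8) + gcd(2,68) + gcd(10,14) + gcd(44,18) + gcd(7,70) = 1+2+2+2+2+7 = 16.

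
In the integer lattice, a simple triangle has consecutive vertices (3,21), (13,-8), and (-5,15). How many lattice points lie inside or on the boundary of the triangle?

149

The shoelace formula gives twice the area as |[3·(-8) − 13·21] + [13·15 − (-5)·(-8)] + [(-5)·21 − 3·15]| = 292, so the area is 146.
The number of boundary lattice points is Σ gcd(|Δx|,|Δy|) = gcd(10,29) + gcd(18,23) + gcd(8,6) = 1+1+2 = 4.
Pick's theorem gives I = A − B/2 + 1 = 146 − 4/2 + 1 = 145, so the closed region contains I + B = 145 + 4 = 149 lattice points.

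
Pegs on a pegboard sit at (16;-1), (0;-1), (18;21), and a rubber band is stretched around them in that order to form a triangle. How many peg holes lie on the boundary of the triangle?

20

Summing gcd(|Δx|,|Δy|) over the edges gives the boundary count: gcd(16,0) + gcd(18,22) + gcd(2,22) = 16+2+2 = 20.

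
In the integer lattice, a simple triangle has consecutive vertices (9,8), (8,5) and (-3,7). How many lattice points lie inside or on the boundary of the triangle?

20

By the shoelace formula, twice the signed area is |[9·5 − 8·8] + [8·7 − (-3)·5] + [(-3)·8 − 9·7]| = 35, so the area is 35/2.
The number of boundary lattice points is Σ gcd(|Δx|,|Δy|) = gcd(1,3) + gcd(11,2) + gcd(12,1) = 1+1+1 = 3.
Pick's theorem gives I = A − B/2 + 1 = 35/2 − 3/2 + 1 = 17, so the closed region contains I + B = 17 + 3 = 20 lattice points.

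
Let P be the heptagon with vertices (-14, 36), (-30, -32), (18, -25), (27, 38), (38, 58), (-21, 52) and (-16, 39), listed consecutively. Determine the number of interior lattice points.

The shoelace formula gives twice the area as |[(-14)·(-32) − (-30)·36] + [(-30)·(-25) − 18·(-32)] + [18·38 − 27·(-25)] + [27·58 − 38·38] + [38·52 − (-21)·58] + [(-21)·39 − (-16)·52] + [(-16)·36 − (-14)·39]| = 7512, so the area is 3756.
The number of boundary lattice points is Σ gcd(|Δx|,|Δy|) = gcd(16,68) + gcd(48,7) + gcd(9,63) + gcd(11,20) + gcd(59,6) + gcd(5,13) + gcd(2,3) = 4+1+9+1+1+1+1 = 18.
By Pick's theorem A = I + B/2 − 1, so I = 3756 − 18/2 + 1 = 3748.

3748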